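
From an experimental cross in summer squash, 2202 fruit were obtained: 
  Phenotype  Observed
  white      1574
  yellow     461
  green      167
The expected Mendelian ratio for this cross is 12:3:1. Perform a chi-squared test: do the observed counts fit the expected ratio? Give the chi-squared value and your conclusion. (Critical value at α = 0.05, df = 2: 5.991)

15.516; not consistent

The 12:3:1 ratio has 16 parts, so with N = 2202 the expected counts are:
  white: 2202 × 12/16 = 1651.5
  yellow: 2202 × 3/16 = 412.875
  green: 2202 × 1/16 = 137.625
χ² = Σ (O − E)² / E
  white: (1574 − 1651.5)² / 1651.5 = 3.6368
  yellow: (461 − 412.875)² / 412.875 = 5.6095
  green: (167 − 137.625)² / 137.625 = 6.2699
χ² = 3.6368 + 5.6095 + 6.2699 = 15.5162 ≈ 15.516
Degrees of freedom = 3 − 1 = 2; critical value at α = 0.05 is 5.991.
Since 15.516 > 5.991, we reject the null hypothesis — the data do not fit the 12:3:1 ratio.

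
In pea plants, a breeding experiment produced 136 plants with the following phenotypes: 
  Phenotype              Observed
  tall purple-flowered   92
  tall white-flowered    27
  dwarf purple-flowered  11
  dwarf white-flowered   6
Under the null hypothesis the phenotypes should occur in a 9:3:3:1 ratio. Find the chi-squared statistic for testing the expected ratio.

Total ratio parts = 16. Expected numbers out of 136:
  tall purple-flowered: 136 × 9/16 = 76.5
  tall white-flowered: 136 × 3/16 = 25.5
  dwarf purple-flowered: 136 × 3/16 = 25.5
  dwarf white-flowered: 136 × 1/16 = 8.5
χ² = Σ (O − E)² / E
  tall purple-flowered: (92 − 76.5)² / 76.5 = 3.1405
  tall white-flowered: (27 − 25.5)² / 25.5 = 0.0882
  dwarf purple-flowered: (11 − 25.5)² / 25.5 = 8.2451
  dwarf white-flowered: (6 − 8.5)² / 8.5 = 0.7353
χ² = 3.1405 + 0.0882 + 8.2451 + 0.7353 = 12.2091 ≈ 12.209

12.209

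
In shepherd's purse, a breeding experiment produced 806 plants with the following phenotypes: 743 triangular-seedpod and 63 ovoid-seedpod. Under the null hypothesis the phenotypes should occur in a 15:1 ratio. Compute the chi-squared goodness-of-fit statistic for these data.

Total ratio parts = 16. Expected numbers out of 806:
  triangular-seedpod: 806 × 15/16 = 755.625
  ovoid-seedpod: 806 × 1/16 = 50.375
χ² = Σ (O − E)² / E
  triangular-seedpod: (743 − 755.625)² / 755.625 = 0.2109
  ovoid-seedpod: (63 − 50.375)² / 50.375 = 3.1641
χ² = 0.2109 + 3.1641 = 3.375

3.375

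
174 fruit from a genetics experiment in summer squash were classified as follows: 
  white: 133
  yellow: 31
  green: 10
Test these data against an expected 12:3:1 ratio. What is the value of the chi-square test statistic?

The 12:3:1 ratio has 16 parts, so with N = 174 the expected counts are:
  white: 174 × 12/16 = 130.5
  yellow: 174 × 3/16 = 32.625
  green: 174 × 1/16 = 10.875
χ² = Σ (O − E)² / E
  white: (133 − 130.5)² / 130.5 = 0.0479
  yellow: (31 − 32.625)² / 32.625 = 0.0809
  green: (10 − 10.875)² / 10.875 = 0.0704
χ² = 0.0479 + 0.0809 + 0.0704 = 0.1992 ≈ 0.199

0.199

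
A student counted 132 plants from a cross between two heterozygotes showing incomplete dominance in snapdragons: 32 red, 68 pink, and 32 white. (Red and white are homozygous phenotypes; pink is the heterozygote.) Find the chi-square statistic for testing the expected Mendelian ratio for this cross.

0.121

With incomplete dominance, a heterozygote × heterozygote cross gives a 1:2:1 phenotypic ratio.
Expected counts for N = 132 under a 1:2:1 ratio (total parts = 4):
  red: 132 × 1/4 = 33
  pink: 132 × 2/4 = 66
  white: 132 × 1/4 = 33
χ² = Σ (O − E)² / E
  red: (32 − 33)² / 33 = 0.0303
  pink: (68 − 66)² / 66 = 0.0606
  white: (32 − 33)² / 33 = 0.0303
χ² = 0.0303 + 0.0606 + 0.0303 = 0.1212 ≈ 0.121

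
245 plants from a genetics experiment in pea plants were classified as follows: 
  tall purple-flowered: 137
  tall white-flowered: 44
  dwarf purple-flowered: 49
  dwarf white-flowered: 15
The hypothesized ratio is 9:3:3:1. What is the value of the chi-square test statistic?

0.297

Expected counts for N = 245 under a 9:3:3:1 ratio (total parts = 16):
  tall purple-flowered: 245 × 9/16 = 137.8125
  tall white-flowered: 245 × 3/16 = 45.9375
  dwarf purple-flowered: 245 × 3/16 = 45.9375
  dwarf white-flowered: 245 × 1/16 = 15.3125
χ² = Σ (O − E)² / E
  tall purple-flowered: (137 − 137.8125)² / 137.8125 = 0.0048
  tall white-flowered: (44 − 45.9375)² / 45.9375 = 0.0817
  dwarf purple-flowered: (49 − 45.9375)² / 45.9375 = 0.2042
  dwarf white-flowered: (15 − 15.3125)² / 15.3125 = 0.0064
χ² = 0.0048 + 0.0817 + 0.2042 + 0.0064 = 0.2971 ≈ 0.297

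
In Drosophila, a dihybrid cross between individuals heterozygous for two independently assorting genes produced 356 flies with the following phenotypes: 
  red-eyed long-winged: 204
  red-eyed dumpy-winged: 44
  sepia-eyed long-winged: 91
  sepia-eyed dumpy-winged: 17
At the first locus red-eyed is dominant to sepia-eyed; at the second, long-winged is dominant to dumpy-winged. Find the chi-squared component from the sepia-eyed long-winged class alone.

8.810

A dihybrid F₂ with independent assortment and complete dominance at both loci gives a 9:3:3:1 phenotypic ratio.
Expected counts for N = 356 under a 9:3:3:1 ratio (total parts = 16):
  red-eyed long-winged: 356 × 9/16 = 200.25
  red-eyed dumpy-winged: 356 × 3/16 = 66.75
  sepia-eyed long-winged: 356 × 3/16 = 66.75
  sepia-eyed dumpy-winged: 356 × 1/16 = 22.25
Contribution of sepia-eyed long-winged: (91 − 66.75)² / 66.75 = 8.8099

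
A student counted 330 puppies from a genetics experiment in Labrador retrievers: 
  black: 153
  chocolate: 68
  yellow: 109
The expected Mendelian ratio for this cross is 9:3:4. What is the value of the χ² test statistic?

Total ratio parts = 16. Expected numbers out of 330:
  black: 330 × 9/16 = 185.625
  chocolate: 330 × 3/16 = 61.875
  yellow: 330 × 4/16 = 82.5
χ² = Σ (O − E)² / E
  black: (153 − 185.625)² / 185.625 = 5.7341
  chocolate: (68 − 61.875)² / 61.875 = 0.6063
  yellow: (109 − 82.5)² / 82.5 = 8.5121
χ² = 5.7341 + 0.6063 + 8.5121 = 14.8525 ≈ 14.853

14.853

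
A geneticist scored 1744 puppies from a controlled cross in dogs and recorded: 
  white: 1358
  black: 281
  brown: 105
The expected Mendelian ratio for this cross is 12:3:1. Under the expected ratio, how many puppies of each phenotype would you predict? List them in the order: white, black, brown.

1308, 327, 109

Expected counts for N = 1744 under a 12:3:1 ratio (total parts = 16):
  white: 1744 × 12/16 = 1308
  black: 1744 × 3/16 = 327
  brown: 1744 × 1/16 = 109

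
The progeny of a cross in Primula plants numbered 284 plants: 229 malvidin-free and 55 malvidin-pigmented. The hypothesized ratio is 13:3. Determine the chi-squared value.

Expected counts for N = 284 under a 13:3 ratio (total parts = 16):
  malvidin-free: 284 × 13/16 = 230.75
  malvidin-pigmented: 284 × 3/16 = 53.25
χ² = Σ (O − E)² / E
  malvidin-free: (229 − 230.75)² / 230.75 = 0.0133
  malvidin-pigmented: (55 − 53.25)² / 53.25 = 0.0575
χ² = 0.0133 + 0.0575 = 0.0708 ≈ 0.071

0.071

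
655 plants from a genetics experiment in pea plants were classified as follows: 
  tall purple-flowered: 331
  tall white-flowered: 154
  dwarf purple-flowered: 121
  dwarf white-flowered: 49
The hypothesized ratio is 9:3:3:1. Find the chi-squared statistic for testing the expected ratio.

13.339

The 9:3:3:1 ratio has 16 parts, so with N = 655 the expected counts are:
  tall purple-flowered: 655 × 9/16 = 368.4375
  tall white-flowered: 655 × 3/16 = 122.8125
  dwarf purple-flowered: 655 × 3/16 = 122.8125
  dwarf white-flowered: 655 × 1/16 = 40.9375
χ² = Σ (O − E)² / E
  tall purple-flowered: (331 − 368.4375)² / 368.4375 = 3.8041
  tall white-flowered: (154 − 122.8125)² / 122.8125 = 7.9199
  dwarf purple-flowered: (121 − 122.8125)² / 122.8125 = 0.0267
  dwarf white-flowered: (49 − 40.9375)² / 40.9375 = 1.5879
χ² = 3.8041 + 7.9199 + 0.0267 + 1.5879 = 13.3386 ≈ 13.339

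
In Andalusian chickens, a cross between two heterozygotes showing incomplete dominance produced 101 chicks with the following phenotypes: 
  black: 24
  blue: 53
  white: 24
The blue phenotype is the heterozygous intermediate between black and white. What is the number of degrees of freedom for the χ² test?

2

With incomplete dominance, a heterozygote × heterozygote cross gives a 1:2:1 phenotypic ratio.
A goodness-of-fit test with 3 phenotype classes has df = 3 − 1 = 2.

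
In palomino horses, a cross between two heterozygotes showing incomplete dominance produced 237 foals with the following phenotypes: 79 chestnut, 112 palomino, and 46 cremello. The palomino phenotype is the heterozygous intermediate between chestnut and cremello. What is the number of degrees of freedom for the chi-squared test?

With incomplete dominance, a heterozygote × heterozygote cross gives a 1:2:1 phenotypic ratio.
A goodness-of-fit test with 3 phenotype classes has df = 3 − 1 = 2.

2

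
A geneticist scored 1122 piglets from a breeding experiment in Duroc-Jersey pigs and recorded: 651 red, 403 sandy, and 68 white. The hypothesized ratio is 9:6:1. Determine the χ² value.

1.439

Total ratio parts = 16. Expected numbers out of 1122:
  red: 1122 × 9/16 = 631.125
  sandy: 1122 × 6/16 = 420.75
  white: 1122 × 1/16 = 70.125
χ² = Σ (O − E)² / E
  red: (651 − 631.125)² / 631.125 = 0.6259
  sandy: (403 − 420.75)² / 420.75 = 0.7488
  white: (68 − 70.125)² / 70.125 = 0.0644
χ² = 0.6259 + 0.7488 + 0.0644 = 1.4391 ≈ 1.439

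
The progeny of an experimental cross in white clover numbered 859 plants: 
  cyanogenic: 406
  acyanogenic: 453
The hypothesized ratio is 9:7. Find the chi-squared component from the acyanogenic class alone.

15.853

Under the 9:7 hypothesis (Σ ratio = 16, N = 859):
  cyanogenic: 859 × 9/16 = 483.1875
  acyanogenic: 859 × 7/16 = 375.8125
Contribution of acyanogenic: (453 − 375.8125)² / 375.8125 = 15.8534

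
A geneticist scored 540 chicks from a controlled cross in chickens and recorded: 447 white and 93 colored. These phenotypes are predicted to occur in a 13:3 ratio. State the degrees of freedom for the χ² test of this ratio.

1

A goodness-of-fit test with 2 phenotype classes has df = 2 − 1 = 1.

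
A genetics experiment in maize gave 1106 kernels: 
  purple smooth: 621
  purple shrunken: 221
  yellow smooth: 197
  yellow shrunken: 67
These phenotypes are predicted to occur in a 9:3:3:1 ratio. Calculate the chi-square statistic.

Expected counts for N = 1106 under a 9:3:3:1 ratio (total parts = 16):
  purple smooth: 1106 × 9/16 = 622.125
  purple shrunken: 1106 × 3/16 = 207.375
  yellow smooth: 1106 × 3/16 = 207.375
  yellow shrunken: 1106 × 1/16 = 69.125
χ² = Σ (O − E)² / E
  purple smooth: (621 − 622.125)² / 622.125 = 0.0020
  purple shrunken: (221 − 207.375)² / 207.375 = 0.8952
  yellow smooth: (197 − 207.375)² / 207.375 = 0.5191
  yellow shrunken: (67 − 69.125)² / 69.125 = 0.0653
χ² = 0.0020 + 0.8952 + 0.5191 + 0.0653 = 1.4816 ≈ 1.482

1.482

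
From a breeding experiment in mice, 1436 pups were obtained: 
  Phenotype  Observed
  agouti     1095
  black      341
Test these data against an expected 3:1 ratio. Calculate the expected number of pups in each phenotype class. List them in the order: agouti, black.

The 3:1 ratio has 4 parts, so with N = 1436 the expected counts are:
  agouti: 1436 × 3/4 = 1077
  black: 1436 × 1/4 = 359

1077, 359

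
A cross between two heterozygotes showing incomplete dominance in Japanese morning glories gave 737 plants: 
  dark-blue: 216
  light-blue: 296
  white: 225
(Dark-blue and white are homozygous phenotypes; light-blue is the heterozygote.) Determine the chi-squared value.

28.748

With incomplete dominance, a heterozygote × heterozygote cross gives a 1:2:1 phenotypic ratio.
Expected counts for N = 737 under a 1:2:1 ratio (total parts = 4):
  dark-blue: 737 × 1/4 = 184.25
  light-blue: 737 × 2/4 = 368.5
  white: 737 × 1/4 = 184.25
χ² = Σ (O − E)² / E
  dark-blue: (216 − 184.25)² / 184.25 = 5.4712
  light-blue: (296 − 368.5)² / 368.5 = 14.2639
  white: (225 − 184.25)² / 184.25 = 9.0126
χ² = 5.4712 + 14.2639 + 9.0126 = 28.7477 ≈ 28.748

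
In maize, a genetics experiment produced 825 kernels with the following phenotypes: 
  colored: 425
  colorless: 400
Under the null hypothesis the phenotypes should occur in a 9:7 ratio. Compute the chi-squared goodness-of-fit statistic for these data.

7.516

Under the 9:7 hypothesis (Σ ratio = 16, N = 825):
  colored: 825 × 9/16 = 464.0625
  colorless: 825 × 7/16 = 360.9375
χ² = Σ (O − E)² / E
  colored: (425 − 464.0625)² / 464.0625 = 3.2881
  colorless: (400 − 360.9375)² / 360.9375 = 4.2275
χ² = 3.2881 + 4.2275 = 7.5156 ≈ 7.516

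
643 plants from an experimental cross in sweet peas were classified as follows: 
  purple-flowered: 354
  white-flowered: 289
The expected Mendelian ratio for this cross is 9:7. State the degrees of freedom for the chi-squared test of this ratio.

1

A goodness-of-fit test with 2 phenotype classes has df = 2 − 1 = 1.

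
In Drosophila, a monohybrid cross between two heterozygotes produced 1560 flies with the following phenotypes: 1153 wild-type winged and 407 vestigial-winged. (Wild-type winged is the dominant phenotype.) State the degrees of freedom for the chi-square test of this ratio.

1

For a monohybrid cross between heterozygotes with complete dominance, the expected phenotypic ratio is 3:1.
A goodness-of-fit test with 2 phenotype classes has df = 2 − 1 = 1.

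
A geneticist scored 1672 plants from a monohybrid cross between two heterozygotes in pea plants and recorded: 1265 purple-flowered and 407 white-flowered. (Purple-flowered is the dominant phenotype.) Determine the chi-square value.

For a monohybrid cross between heterozygotes with complete dominance, the expected phenotypic ratio is 3:1.
The 3:1 ratio has 4 parts, so with N = 1672 the expected counts are:
  purple-flowered: 1672 × 3/4 = 1254
  white-flowered: 1672 × 1/4 = 418
χ² = Σ (O − E)² / E
  purple-flowered: (1265 − 1254)² / 1254 = 0.0965
  white-flowered: (407 − 418)² / 418 = 0.2895
χ² = 0.0965 + 0.2895 = 0.386

0.386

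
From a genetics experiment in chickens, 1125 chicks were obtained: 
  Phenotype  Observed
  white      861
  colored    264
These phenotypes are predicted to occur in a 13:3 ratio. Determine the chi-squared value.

16.429

Under the 13:3 hypothesis (Σ ratio = 16, N = 1125):
  white: 1125 × 13/16 = 914.0625
  colored: 1125 × 3/16 = 210.9375
χ² = Σ (O − E)² / E
  white: (861 − 914.0625)² / 914.0625 = 3.0803
  colored: (264 − 210.9375)² / 210.9375 = 13.3482
χ² = 3.0803 + 13.3482 = 16.4285 ≈ 16.429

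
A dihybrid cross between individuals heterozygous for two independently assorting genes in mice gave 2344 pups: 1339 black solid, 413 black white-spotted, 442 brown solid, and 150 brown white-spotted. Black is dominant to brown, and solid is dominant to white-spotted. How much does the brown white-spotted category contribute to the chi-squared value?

0.084

A dihybrid F₂ with independent assortment and complete dominance at both loci gives a 9:3:3:1 phenotypic ratio.
Total ratio parts = 16. Expected numbers out of 2344:
  black solid: 2344 × 9/16 = 1318.5
  black white-spotted: 2344 × 3/16 = 439.5
  brown solid: 2344 × 3/16 = 439.5
  brown white-spotted: 2344 × 1/16 = 146.5
Contribution of brown white-spotted: (150 − 146.5)² / 146.5 = 0.0836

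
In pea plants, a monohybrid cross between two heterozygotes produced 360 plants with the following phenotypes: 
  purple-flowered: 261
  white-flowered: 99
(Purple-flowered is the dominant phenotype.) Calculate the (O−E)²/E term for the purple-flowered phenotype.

For a monohybrid cross between heterozygotes with complete dominance, the expected phenotypic ratio is 3:1.
The 3:1 ratio has 4 parts, so with N = 360 the expected counts are:
  purple-flowered: 360 × 3/4 = 270
  white-flowered: 360 × 1/4 = 90
Contribution of purple-flowered: (261 − 270)² / 270 = 0.3000

0.300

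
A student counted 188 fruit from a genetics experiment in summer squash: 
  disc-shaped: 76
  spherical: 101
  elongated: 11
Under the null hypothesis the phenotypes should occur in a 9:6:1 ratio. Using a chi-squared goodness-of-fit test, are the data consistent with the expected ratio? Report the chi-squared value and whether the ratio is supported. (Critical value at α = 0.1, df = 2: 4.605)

The 9:6:1 ratio has 16 parts, so with N = 188 the expected counts are:
  disc-shaped: 188 × 9/16 = 105.75
  spherical: 188 × 6/16 = 70.5
  elongated: 188 × 1/16 = 11.75
χ² = Σ (O − E)² / E
  disc-shaped: (76 − 105.75)² / 105.75 = 8.3694
  spherical: (101 − 70.5)² / 70.5 = 13.1950
  elongated: (11 − 11.75)² / 11.75 = 0.0479
χ² = 8.3694 + 13.1950 + 0.0479 = 21.6123 ≈ 21.612
Degrees of freedom = 3 − 1 = 2; critical value at α = 0.1 is 4.605.
Since 21.612 > 4.605, we reject the null hypothesis — the data do not fit the 9:6:1 ratio.

21.612; not consistent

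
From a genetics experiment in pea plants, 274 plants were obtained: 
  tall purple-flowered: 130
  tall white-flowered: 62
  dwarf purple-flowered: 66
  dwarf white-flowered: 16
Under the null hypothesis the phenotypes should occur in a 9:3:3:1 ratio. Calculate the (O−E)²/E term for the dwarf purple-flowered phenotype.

Under the 9:3:3:1 hypothesis (Σ ratio = 16, N = 274):
  tall purple-flowered: 274 × 9/16 = 154.125
  tall white-flowered: 274 × 3/16 = 51.375
  dwarf purple-flowered: 274 × 3/16 = 51.375
  dwarf white-flowered: 274 × 1/16 = 17.125
Contribution of dwarf purple-flowered: (66 − 51.375)² / 51.375 = 4.1633

4.163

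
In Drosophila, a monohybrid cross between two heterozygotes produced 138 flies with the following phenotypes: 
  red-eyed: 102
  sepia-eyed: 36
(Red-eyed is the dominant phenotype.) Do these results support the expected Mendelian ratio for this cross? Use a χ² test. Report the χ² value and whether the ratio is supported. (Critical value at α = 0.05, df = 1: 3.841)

0.087; consistent

For a monohybrid cross between heterozygotes with complete dominance, the expected phenotypic ratio is 3:1.
Total ratio parts = 4. Expected numbers out of 138:
  red-eyed: 138 × 3/4 = 103.5
  sepia-eyed: 138 × 1/4 = 34.5
χ² = Σ (O − E)² / E
  red-eyed: (102 − 103.5)² / 103.5 = 0.0217
  sepia-eyed: (36 − 34.5)² / 34.5 = 0.0652
χ² = 0.0217 + 0.0652 = 0.0869 ≈ 0.087
Degrees of freedom = 2 − 1 = 1; critical value at α = 0.05 is 3.841.
Since 0.087 < 3.841, we fail to reject the null hypothesis — the data are consistent with the 3:1 ratio.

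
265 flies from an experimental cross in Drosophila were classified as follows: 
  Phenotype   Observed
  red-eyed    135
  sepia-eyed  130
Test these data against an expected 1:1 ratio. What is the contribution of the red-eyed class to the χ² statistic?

Expected counts for N = 265 under a 1:1 ratio (total parts = 2):
  red-eyed: 265 × 1/2 = 132.5
  sepia-eyed: 265 × 1/2 = 132.5
Contribution of red-eyed: (135 − 132.5)² / 132.5 = 0.0472

0.047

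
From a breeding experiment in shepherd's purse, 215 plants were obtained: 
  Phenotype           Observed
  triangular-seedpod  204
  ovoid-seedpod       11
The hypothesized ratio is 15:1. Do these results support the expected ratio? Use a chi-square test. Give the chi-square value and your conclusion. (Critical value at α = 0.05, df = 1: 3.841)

0.472; consistent

Expected counts for N = 215 under a 15:1 ratio (total parts = 16):
  triangular-seedpod: 215 × 15/16 = 201.5625
  ovoid-seedpod: 215 × 1/16 = 13.4375
χ² = Σ (O − E)² / E
  triangular-seedpod: (204 − 201.5625)² / 201.5625 = 0.0295
  ovoid-seedpod: (11 − 13.4375)² / 13.4375 = 0.4422
χ² = 0.0295 + 0.4422 = 0.4717 ≈ 0.472
Degrees of freedom = 2 − 1 = 1; critical value at α = 0.05 is 3.841.
Since 0.472 < 3.841, we fail to reject the null hypothesis — the data are consistent with the 15:1 ratio.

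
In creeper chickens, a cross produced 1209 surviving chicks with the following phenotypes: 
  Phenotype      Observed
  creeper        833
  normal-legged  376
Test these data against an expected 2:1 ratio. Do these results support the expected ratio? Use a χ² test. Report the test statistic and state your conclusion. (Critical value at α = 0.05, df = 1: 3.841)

Total ratio parts = 3. Expected numbers out of 1209:
  creeper: 1209 × 2/3 = 806
  normal-legged: 1209 × 1/3 = 403
χ² = Σ (O − E)² / E
  creeper: (833 − 806)² / 806 = 0.9045
  normal-legged: (376 − 403)² / 403 = 1.8089
χ² = 0.9045 + 1.8089 = 2.7134 ≈ 2.713
Degrees of freedom = 2 − 1 = 1; critical value at α = 0.05 is 3.841.
Since 2.713 < 3.841, we fail to reject the null hypothesis — the data are consistent with the 2:1 ratio.

2.713; consistent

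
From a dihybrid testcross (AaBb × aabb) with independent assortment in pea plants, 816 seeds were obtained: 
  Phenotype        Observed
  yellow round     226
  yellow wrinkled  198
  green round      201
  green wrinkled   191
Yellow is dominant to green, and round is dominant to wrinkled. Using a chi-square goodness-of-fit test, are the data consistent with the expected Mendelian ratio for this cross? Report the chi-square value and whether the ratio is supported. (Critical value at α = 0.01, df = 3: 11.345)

A dihybrid testcross with independent assortment gives a 1:1:1:1 ratio.
Total ratio parts = 4. Expected numbers out of 816:
  yellow round: 816 × 1/4 = 204
  yellow wrinkled: 816 × 1/4 = 204
  green round: 816 × 1/4 = 204
  green wrinkled: 816 × 1/4 = 204
χ² = Σ (O − E)² / E
  yellow round: (226 − 204)² / 204 = 2.3725
  yellow wrinkled: (198 − 204)² / 204 = 0.1765
  green round: (201 − 204)² / 204 = 0.0441
  green wrinkled: (191 − 204)² / 204 = 0.8284
χ² = 2.3725 + 0.1765 + 0.0441 + 0.8284 = 3.4215 ≈ 3.422
Degrees of freedom = 4 − 1 = 3; critical value at α = 0.01 is 11.345.
Since 3.422 < 11.345, we fail to reject the null hypothesis — the data are consistent with the 1:1:1:1 ratio.

3.422; consistent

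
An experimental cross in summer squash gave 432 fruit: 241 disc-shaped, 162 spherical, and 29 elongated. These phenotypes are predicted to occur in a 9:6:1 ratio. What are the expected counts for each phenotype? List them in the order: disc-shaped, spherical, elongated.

243, 162, 27

Total ratio parts = 16. Expected numbers out of 432:
  disc-shaped: 432 × 9/16 = 243
  spherical: 432 × 6/16 = 162
  elongated: 432 × 1/16 = 27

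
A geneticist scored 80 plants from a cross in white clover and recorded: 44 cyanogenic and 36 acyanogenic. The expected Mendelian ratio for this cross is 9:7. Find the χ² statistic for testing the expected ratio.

0.051

Under the 9:7 hypothesis (Σ ratio = 16, N = 80):
  cyanogenic: 80 × 9/16 = 45
  acyanogenic: 80 × 7/16 = 35
χ² = Σ (O − E)² / E
  cyanogenic: (44 − 45)² / 45 = 0.0222
  acyanogenic: (36 − 35)² / 35 = 0.0286
χ² = 0.0222 + 0.0286 = 0.0508 ≈ 0.051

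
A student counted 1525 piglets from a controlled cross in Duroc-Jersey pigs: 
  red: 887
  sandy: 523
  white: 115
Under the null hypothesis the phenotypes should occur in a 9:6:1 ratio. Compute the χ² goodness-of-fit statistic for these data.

Expected counts for N = 1525 under a 9:6:1 ratio (total parts = 16):
  red: 1525 × 9/16 = 857.8125
  sandy: 1525 × 6/16 = 571.875
  white: 1525 × 1/16 = 95.3125
χ² = Σ (O − E)² / E
  red: (887 − 857.8125)² / 857.8125 = 0.9931
  sandy: (523 − 571.875)² / 571.875 = 4.1771
  white: (115 − 95.3125)² / 95.3125 = 4.0666
χ² = 0.9931 + 4.1771 + 4.0666 = 9.2368 ≈ 9.237

9.237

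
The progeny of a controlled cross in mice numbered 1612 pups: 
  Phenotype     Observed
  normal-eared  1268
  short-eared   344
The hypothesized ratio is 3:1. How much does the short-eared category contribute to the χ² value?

8.638

Total ratio parts = 4. Expected numbers out of 1612:
  normal-eared: 1612 × 3/4 = 1209
  short-eared: 1612 × 1/4 = 403
Contribution of short-eared: (344 − 403)² / 403 = 8.6377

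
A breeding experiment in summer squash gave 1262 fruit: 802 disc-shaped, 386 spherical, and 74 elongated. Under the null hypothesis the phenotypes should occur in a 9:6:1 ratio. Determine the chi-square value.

Total ratio parts = 16. Expected numbers out of 1262:
  disc-shaped: 1262 × 9/16 = 709.875
  spherical: 1262 × 6/16 = 473.25
  elongated: 1262 × 1/16 = 78.875
χ² = Σ (O − E)² / E
  disc-shaped: (802 − 709.875)² / 709.875 = 11.9556
  spherical: (386 − 473.25)² / 473.25 = 16.0857
  elongated: (74 − 78.875)² / 78.875 = 0.3013
χ² = 11.9556 + 16.0857 + 0.3013 = 28.3426 ≈ 28.343

28.343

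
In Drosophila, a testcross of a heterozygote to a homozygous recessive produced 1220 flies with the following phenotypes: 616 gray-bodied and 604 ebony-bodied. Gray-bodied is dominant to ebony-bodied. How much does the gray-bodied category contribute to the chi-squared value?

A testcross of a heterozygote (Aa × aa) gives a 1:1 phenotypic ratio.
Expected counts for N = 1220 under a 1:1 ratio (total parts = 2):
  gray-bodied: 1220 × 1/2 = 610
  ebony-bodied: 1220 × 1/2 = 610
Contribution of gray-bodied: (616 − 610)² / 610 = 0.0590

0.059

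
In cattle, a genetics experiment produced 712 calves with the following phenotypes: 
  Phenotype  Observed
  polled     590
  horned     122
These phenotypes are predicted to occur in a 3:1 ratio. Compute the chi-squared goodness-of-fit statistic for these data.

Under the 3:1 hypothesis (Σ ratio = 4, N = 712):
  polled: 712 × 3/4 = 534
  horned: 712 × 1/4 = 178
χ² = Σ (O − E)² / E
  polled: (590 − 534)² / 534 = 5.8727
  horned: (122 − 178)² / 178 = 17.6180
χ² = 5.8727 + 17.6180 = 23.4907 ≈ 23.491

23.491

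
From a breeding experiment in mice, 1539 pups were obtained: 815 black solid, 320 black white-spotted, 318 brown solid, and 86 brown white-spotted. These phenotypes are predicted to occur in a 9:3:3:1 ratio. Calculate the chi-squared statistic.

10.475

Total ratio parts = 16. Expected numbers out of 1539:
  black solid: 1539 × 9/16 = 865.6875
  black white-spotted: 1539 × 3/16 = 288.5625
  brown solid: 1539 × 3/16 = 288.5625
  brown white-spotted: 1539 × 1/16 = 96.1875
χ² = Σ (O − E)² / E
  black solid: (815 − 865.6875)² / 865.6875 = 2.9678
  black white-spotted: (320 − 288.5625)² / 288.5625 = 3.4250
  brown solid: (318 − 288.5625)² / 288.5625 = 3.0030
  brown white-spotted: (86 − 96.1875)² / 96.1875 = 1.0790
χ² = 2.9678 + 3.4250 + 3.0030 + 1.0790 = 10.4748 ≈ 10.475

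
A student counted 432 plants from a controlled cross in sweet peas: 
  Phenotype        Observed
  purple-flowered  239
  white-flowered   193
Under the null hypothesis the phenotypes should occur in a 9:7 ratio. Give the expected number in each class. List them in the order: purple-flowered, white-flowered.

243, 189

Under the 9:7 hypothesis (Σ ratio = 16, N = 432):
  purple-flowered: 432 × 9/16 = 243
  white-flowered: 432 × 7/16 = 189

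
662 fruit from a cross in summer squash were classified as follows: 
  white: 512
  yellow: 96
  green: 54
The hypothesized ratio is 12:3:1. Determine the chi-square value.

10.709

Total ratio parts = 16. Expected numbers out of 662:
  white: 662 × 12/16 = 496.5
  yellow: 662 × 3/16 = 124.125
  green: 662 × 1/16 = 41.375
χ² = Σ (O − E)² / E
  white: (512 − 496.5)² / 496.5 = 0.4839
  yellow: (96 − 124.125)² / 124.125 = 6.3727
  green: (54 − 41.375)² / 41.375 = 3.8523
χ² = 0.4839 + 6.3727 + 3.8523 = 10.7089 ≈ 10.709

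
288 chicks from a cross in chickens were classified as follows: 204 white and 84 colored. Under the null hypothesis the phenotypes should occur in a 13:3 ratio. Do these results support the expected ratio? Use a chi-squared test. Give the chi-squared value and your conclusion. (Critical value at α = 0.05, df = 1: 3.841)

20.513; not consistent

Total ratio parts = 16. Expected numbers out of 288:
  white: 288 × 13/16 = 234
  colored: 288 × 3/16 = 54
χ² = Σ (O − E)² / E
  white: (204 − 234)² / 234 = 3.8462
  colored: (84 − 54)² / 54 = 16.6667
χ² = 3.8462 + 16.6667 = 20.5129 ≈ 20.513
Degrees of freedom = 2 − 1 = 1; critical value at α = 0.05 is 3.841.
Since 20.513 > 3.841, we reject the null hypothesis — the data do not fit the 13:3 ratio.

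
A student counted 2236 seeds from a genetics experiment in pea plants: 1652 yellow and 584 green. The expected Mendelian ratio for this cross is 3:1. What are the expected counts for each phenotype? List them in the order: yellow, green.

1677, 559

The 3:1 ratio has 4 parts, so with N = 2236 the expected counts are:
  yellow: 2236 × 3/4 = 1677
  green: 2236 × 1/4 = 559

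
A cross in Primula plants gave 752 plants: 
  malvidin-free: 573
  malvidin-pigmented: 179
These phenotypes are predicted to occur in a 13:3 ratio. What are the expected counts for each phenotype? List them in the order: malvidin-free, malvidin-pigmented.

611, 141

Under the 13:3 hypothesis (Σ ratio = 16, N = 752):
  malvidin-free: 752 × 13/16 = 611
  malvidin-pigmented: 752 × 3/16 = 141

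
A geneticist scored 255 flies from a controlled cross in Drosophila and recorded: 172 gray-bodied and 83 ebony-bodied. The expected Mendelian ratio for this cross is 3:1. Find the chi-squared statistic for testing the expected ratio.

Expected counts for N = 255 under a 3:1 ratio (total parts = 4):
  gray-bodied: 255 × 3/4 = 191.25
  ebony-bodied: 255 × 1/4 = 63.75
χ² = Σ (O − E)² / E
  gray-bodied: (172 − 191.25)² / 191.25 = 1.9376
  ebony-bodied: (83 − 63.75)² / 63.75 = 5.8127
χ² = 1.9376 + 5.8127 = 7.7503 ≈ 7.750

7.750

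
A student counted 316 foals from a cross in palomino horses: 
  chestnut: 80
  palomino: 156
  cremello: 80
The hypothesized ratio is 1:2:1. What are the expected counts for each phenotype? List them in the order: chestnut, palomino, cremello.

Under the 1:2:1 hypothesis (Σ ratio = 4, N = 316):
  chestnut: 316 × 1/4 = 79
  palomino: 316 × 2/4 = 158
  cremello: 316 × 1/4 = 79

79, 158, 79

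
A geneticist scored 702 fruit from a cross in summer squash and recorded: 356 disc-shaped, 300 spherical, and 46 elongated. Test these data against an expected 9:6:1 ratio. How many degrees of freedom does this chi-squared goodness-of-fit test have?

A goodness-of-fit test with 3 phenotype classes has df = 3 − 1 = 2.

2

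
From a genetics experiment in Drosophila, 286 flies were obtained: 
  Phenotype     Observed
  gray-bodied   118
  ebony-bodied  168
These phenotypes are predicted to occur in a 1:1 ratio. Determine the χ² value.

8.741

Under the 1:1 hypothesis (Σ ratio = 2, N = 286):
  gray-bodied: 286 × 1/2 = 143
  ebony-bodied: 286 × 1/2 = 143
χ² = Σ (O − E)² / E
  gray-bodied: (118 − 143)² / 143 = 4.3706
  ebony-bodied: (168 − 143)² / 143 = 4.3706
χ² = 4.3706 + 4.3706 = 8.7412 ≈ 8.741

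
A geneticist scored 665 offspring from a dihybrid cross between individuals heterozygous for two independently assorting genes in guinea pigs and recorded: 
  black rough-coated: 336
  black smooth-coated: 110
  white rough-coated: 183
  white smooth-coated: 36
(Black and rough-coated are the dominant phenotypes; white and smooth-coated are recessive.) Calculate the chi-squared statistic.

A dihybrid F₂ with independent assortment and complete dominance at both loci gives a 9:3:3:1 phenotypic ratio.
Total ratio parts = 16. Expected numbers out of 665:
  black rough-coated: 665 × 9/16 = 374.0625
  black smooth-coated: 665 × 3/16 = 124.6875
  white rough-coated: 665 × 3/16 = 124.6875
  white smooth-coated: 665 × 1/16 = 41.5625
χ² = Σ (O − E)² / E
  black rough-coated: (336 − 374.0625)² / 374.0625 = 3.8730
  black smooth-coated: (110 − 124.6875)² / 124.6875 = 1.7301
  white rough-coated: (183 − 124.6875)² / 124.6875 = 27.2710
  white smooth-coated: (36 − 41.5625)² / 41.5625 = 0.7445
χ² = 3.8730 + 1.7301 + 27.2710 + 0.7445 = 33.6186 ≈ 33.619

33.619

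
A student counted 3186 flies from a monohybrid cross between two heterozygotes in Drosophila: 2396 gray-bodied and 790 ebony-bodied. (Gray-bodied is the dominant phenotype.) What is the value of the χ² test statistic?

0.071

For a monohybrid cross between heterozygotes with complete dominance, the expected phenotypic ratio is 3:1.
Under the 3:1 hypothesis (Σ ratio = 4, N = 3186):
  gray-bodied: 3186 × 3/4 = 2389.5
  ebony-bodied: 3186 × 1/4 = 796.5
χ² = Σ (O − E)² / E
  gray-bodied: (2396 − 2389.5)² / 2389.5 = 0.0177
  ebony-bodied: (790 − 796.5)² / 796.5 = 0.0530
χ² = 0.0177 + 0.0530 = 0.0707 ≈ 0.071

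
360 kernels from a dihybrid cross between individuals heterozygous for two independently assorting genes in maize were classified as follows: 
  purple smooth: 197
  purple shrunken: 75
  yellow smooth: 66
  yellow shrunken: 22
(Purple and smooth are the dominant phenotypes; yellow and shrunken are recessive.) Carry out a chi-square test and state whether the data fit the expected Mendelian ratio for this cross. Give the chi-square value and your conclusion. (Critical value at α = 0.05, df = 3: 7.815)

1.027; consistent

A dihybrid F₂ with independent assortment and complete dominance at both loci gives a 9:3:3:1 phenotypic ratio.
Total ratio parts = 16. Expected numbers out of 360:
  purple smooth: 360 × 9/16 = 202.5
  purple shrunken: 360 × 3/16 = 67.5
  yellow smooth: 360 × 3/16 = 67.5
  yellow shrunken: 360 × 1/16 = 22.5
χ² = Σ (O − E)² / E
  purple smooth: (197 − 202.5)² / 202.5 = 0.1494
  purple shrunken: (75 − 67.5)² / 67.5 = 0.8333
  yellow smooth: (66 − 67.5)² / 67.5 = 0.0333
  yellow shrunken: (22 − 22.5)² / 22.5 = 0.0111
χ² = 0.1494 + 0.8333 + 0.0333 + 0.0111 = 1.0271 ≈ 1.027
Degrees of freedom = 4 − 1 = 3; critical value at α = 0.05 is 7.815.
Since 1.027 < 7.815, we fail to reject the null hypothesis — the data are consistent with the 9:3:3:1 ratio.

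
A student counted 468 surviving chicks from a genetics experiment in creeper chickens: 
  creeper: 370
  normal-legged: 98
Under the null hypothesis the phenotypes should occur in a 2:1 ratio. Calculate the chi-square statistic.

32.346

Under the 2:1 hypothesis (Σ ratio = 3, N = 468):
  creeper: 468 × 2/3 = 312
  normal-legged: 468 × 1/3 = 156
χ² = Σ (O − E)² / E
  creeper: (370 − 312)² / 312 = 10.7821
  normal-legged: (98 − 156)² / 156 = 21.5641
χ² = 10.7821 + 21.5641 = 32.3462 ≈ 32.346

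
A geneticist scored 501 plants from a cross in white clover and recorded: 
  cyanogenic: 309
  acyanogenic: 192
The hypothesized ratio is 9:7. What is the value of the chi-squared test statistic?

Total ratio parts = 16. Expected numbers out of 501:
  cyanogenic: 501 × 9/16 = 281.8125
  acyanogenic: 501 × 7/16 = 219.1875
χ² = Σ (O − E)² / E
  cyanogenic: (309 − 281.8125)² / 281.8125 = 2.6229
  acyanogenic: (192 − 219.1875)² / 219.1875 = 3.3723
χ² = 2.6229 + 3.3723 = 5.9952 ≈ 5.995

5.995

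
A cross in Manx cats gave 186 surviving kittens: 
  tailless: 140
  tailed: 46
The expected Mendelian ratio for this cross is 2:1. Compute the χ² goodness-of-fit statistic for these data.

6.194

Under the 2:1 hypothesis (Σ ratio = 3, N = 186):
  tailless: 186 × 2/3 = 124
  tailed: 186 × 1/3 = 62
χ² = Σ (O − E)² / E
  tailless: (140 − 124)² / 124 = 2.0645
  tailed: (46 − 62)² / 62 = 4.1290
χ² = 2.0645 + 4.1290 = 6.1935 ≈ 6.194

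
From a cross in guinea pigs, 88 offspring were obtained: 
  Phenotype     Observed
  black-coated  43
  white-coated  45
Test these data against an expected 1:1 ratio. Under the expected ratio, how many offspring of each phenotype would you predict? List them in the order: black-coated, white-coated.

The 1:1 ratio has 2 parts, so with N = 88 the expected counts are:
  black-coated: 88 × 1/2 = 44
  white-coated: 88 × 1/2 = 44

44, 44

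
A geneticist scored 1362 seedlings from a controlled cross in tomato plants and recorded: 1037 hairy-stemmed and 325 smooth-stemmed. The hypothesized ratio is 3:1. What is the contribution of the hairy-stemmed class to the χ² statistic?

0.235

Total ratio parts = 4. Expected numbers out of 1362:
  hairy-stemmed: 1362 × 3/4 = 1021.5
  smooth-stemmed: 1362 × 1/4 = 340.5
Contribution of hairy-stemmed: (1037 − 1021.5)² / 1021.5 = 0.2352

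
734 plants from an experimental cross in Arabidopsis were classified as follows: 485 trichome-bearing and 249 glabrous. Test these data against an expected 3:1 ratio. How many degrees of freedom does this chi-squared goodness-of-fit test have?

1

A goodness-of-fit test with 2 phenotype classes has df = 2 − 1 = 1.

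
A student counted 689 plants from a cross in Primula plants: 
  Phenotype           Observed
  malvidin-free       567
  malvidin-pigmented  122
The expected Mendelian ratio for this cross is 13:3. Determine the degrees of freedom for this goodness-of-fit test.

A goodness-of-fit test with 2 phenotype classes has df = 2 − 1 = 1.

1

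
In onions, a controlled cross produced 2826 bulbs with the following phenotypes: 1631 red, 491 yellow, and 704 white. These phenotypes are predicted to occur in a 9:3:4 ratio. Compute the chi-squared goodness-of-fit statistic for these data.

Total ratio parts = 16. Expected numbers out of 2826:
  red: 2826 × 9/16 = 1589.625
  yellow: 2826 × 3/16 = 529.875
  white: 2826 × 4/16 = 706.5
χ² = Σ (O − E)² / E
  red: (1631 − 1589.625)² / 1589.625 = 1.0769
  yellow: (491 − 529.875)² / 529.875 = 2.8521
  white: (704 − 706.5)² / 706.5 = 0.0088
χ² = 1.0769 + 2.8521 + 0.0088 = 3.9378 ≈ 3.938

3.938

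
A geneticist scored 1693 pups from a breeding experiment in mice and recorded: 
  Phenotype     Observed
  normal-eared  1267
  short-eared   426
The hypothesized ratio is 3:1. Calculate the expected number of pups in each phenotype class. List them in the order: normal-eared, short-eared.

1269.75, 423.25

Expected counts for N = 1693 under a 3:1 ratio (total parts = 4):
  normal-eared: 1693 × 3/4 = 1269.75
  short-eared: 1693 × 1/4 = 423.25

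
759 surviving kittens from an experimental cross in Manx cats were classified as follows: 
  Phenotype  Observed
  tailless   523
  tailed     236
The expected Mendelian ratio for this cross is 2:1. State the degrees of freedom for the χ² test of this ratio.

1

A goodness-of-fit test with 2 phenotype classes has df = 2 − 1 = 1.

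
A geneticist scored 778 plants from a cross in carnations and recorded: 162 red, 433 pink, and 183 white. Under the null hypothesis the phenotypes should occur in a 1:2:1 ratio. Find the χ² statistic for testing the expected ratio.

11.087

Under the 1:2:1 hypothesis (Σ ratio = 4, N = 778):
  red: 778 × 1/4 = 194.5
  pink: 778 × 2/4 = 389
  white: 778 × 1/4 = 194.5
χ² = Σ (O − E)² / E
  red: (162 − 194.5)² / 194.5 = 5.4306
  pink: (433 − 389)² / 389 = 4.9769
  white: (183 − 194.5)² / 194.5 = 0.6799
χ² = 5.4306 + 4.9769 + 0.6799 = 11.0874 ≈ 11.087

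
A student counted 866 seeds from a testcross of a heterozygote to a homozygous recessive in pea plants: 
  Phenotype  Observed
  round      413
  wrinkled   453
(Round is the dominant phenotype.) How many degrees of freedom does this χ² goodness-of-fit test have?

A testcross of a heterozygote (Aa × aa) gives a 1:1 phenotypic ratio.
A goodness-of-fit test with 2 phenotype classes has df = 2 − 1 = 1.

1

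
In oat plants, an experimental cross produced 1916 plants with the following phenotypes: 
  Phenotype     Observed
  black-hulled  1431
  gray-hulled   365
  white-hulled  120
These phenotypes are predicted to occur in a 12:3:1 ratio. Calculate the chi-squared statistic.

0.118

Under the 12:3:1 hypothesis (Σ ratio = 16, N = 1916):
  black-hulled: 1916 × 12/16 = 1437
  gray-hulled: 1916 × 3/16 = 359.25
  white-hulled: 1916 × 1/16 = 119.75
χ² = Σ (O − E)² / E
  black-hulled: (1431 − 1437)² / 1437 = 0.0251
  gray-hulled: (365 − 359.25)² / 359.25 = 0.0920
  white-hulled: (120 − 119.75)² / 119.75 = 0.0005
χ² = 0.0251 + 0.0920 + 0.0005 = 0.1176 ≈ 0.118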